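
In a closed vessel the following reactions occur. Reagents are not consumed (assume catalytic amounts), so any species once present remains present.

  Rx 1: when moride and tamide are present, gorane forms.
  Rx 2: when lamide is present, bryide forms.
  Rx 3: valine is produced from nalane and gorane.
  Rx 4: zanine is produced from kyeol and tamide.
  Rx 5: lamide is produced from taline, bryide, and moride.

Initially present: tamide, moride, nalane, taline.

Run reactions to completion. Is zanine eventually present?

No

zanine would need kyeol and tamide (Rx 4), but kyeol never forms.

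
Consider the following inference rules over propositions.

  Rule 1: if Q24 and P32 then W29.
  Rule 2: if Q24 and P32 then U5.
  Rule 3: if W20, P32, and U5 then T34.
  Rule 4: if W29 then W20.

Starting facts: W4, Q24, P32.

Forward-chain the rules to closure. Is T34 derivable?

Yes

From Q24 and P32, Rule 2 gives U5.
Q24 and P32 hold, so W29 follows (Rule 1).
W29 holds, so W20 follows (Rule 4).
From W20, P32, and U5, Rule 3 gives T34.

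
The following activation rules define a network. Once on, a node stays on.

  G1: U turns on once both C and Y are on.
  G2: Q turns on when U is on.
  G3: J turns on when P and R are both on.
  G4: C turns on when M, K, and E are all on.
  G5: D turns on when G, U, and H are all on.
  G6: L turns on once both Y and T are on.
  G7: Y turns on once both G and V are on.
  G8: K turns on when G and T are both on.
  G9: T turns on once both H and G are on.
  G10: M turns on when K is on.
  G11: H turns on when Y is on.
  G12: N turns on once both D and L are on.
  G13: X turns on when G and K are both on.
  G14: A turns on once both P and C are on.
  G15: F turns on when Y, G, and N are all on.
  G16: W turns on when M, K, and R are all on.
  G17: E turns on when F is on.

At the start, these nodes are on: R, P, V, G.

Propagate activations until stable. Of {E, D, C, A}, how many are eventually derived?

E would need F (G17), but F never turns on.
D would need G, U, and H (G5), but U never turns on.
C would need M, K, and E (G4), but E never turns on.
A would need P and C (G14), but C never turns on.
None of the 4 are reached.

0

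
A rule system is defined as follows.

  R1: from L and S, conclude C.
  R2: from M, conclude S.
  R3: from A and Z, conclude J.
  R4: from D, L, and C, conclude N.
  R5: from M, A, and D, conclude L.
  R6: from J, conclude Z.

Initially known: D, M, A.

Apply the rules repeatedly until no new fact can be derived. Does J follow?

J would need A and Z (R3), but Z is never established.

No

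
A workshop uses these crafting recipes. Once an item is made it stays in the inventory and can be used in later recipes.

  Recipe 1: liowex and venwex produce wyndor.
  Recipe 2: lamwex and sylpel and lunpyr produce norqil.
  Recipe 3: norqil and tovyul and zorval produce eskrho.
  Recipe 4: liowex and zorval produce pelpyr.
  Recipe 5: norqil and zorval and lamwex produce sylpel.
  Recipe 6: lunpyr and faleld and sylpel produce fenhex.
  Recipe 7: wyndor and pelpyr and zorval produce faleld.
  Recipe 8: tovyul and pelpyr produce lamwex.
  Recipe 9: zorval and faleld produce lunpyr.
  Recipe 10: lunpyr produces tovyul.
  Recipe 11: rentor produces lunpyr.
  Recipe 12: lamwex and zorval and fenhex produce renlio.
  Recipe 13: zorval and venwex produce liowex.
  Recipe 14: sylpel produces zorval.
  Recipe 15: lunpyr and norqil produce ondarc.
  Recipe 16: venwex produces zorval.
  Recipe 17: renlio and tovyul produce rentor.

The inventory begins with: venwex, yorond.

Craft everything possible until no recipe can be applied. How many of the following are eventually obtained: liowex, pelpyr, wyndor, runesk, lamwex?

4

Using Recipe 16, venwex makes zorval.
zorval and venwex → liowex (Recipe 13).
liowex and venwex → wyndor (Recipe 1).
liowex and zorval → pelpyr (Recipe 4).
wyndor and pelpyr and zorval → faleld (Recipe 7).
zorval and faleld → lunpyr (Recipe 9).
lunpyr → tovyul (Recipe 10).
Using Recipe 8, tovyul and pelpyr make lamwex.
liowex: reached.
pelpyr: reached.
wyndor: reached.
No rule produces runesk, and it is not given.
lamwex: reached.
Reached: liowex, pelpyr, wyndor, and lamwex — 4 of the 5.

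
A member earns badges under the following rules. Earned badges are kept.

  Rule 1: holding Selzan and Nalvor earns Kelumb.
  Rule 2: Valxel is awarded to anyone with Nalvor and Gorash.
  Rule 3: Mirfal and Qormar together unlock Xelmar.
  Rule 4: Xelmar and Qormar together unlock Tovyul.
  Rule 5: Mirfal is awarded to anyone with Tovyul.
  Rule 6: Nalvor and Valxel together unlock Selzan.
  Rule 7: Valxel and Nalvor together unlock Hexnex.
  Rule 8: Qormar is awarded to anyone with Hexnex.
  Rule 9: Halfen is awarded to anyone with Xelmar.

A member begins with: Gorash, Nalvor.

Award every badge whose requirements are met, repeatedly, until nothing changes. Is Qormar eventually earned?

Yes

With Nalvor and Gorash, Valxel is earned (Rule 2).
With Valxel and Nalvor, Hexnex is earned (Rule 7).
With Hexnex, Qormar is earned (Rule 8).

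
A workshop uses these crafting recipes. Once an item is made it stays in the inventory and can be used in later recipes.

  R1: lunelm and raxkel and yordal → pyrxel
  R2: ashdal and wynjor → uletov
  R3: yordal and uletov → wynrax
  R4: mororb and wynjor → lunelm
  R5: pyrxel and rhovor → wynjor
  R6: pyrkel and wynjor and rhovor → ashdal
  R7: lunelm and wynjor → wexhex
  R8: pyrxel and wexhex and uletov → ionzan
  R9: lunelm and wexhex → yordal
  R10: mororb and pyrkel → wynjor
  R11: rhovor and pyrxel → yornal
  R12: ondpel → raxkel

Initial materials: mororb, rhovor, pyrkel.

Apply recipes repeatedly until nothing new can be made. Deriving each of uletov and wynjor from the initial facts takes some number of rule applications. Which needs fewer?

wynjor: mororb and pyrkel → wynjor (R10). [1 rule application]
uletov: mororb and pyrkel → wynjor (R10). Using R6, pyrkel, wynjor, and rhovor make ashdal. Using R2, ashdal and wynjor make uletov. [3 rule applications]
wynjor needs fewer.

wynjor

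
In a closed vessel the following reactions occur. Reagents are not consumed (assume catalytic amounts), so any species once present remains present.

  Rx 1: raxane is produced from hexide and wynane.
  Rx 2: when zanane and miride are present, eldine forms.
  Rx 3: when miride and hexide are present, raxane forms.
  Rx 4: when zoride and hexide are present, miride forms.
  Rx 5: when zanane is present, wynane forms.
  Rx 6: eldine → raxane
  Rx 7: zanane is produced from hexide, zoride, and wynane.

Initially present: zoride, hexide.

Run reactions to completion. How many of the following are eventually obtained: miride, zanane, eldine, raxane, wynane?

zoride and hexide present → miride forms (Rx 4).
miride and hexide present → raxane forms (Rx 3).
miride: reached.
zanane would need hexide, zoride, and wynane (Rx 7), but wynane never forms.
eldine would need zanane and miride (Rx 2), but zanane never forms.
raxane: reached.
wynane would need zanane (Rx 5), but zanane never forms.
Reached: miride and raxane — 2 of the 5.

2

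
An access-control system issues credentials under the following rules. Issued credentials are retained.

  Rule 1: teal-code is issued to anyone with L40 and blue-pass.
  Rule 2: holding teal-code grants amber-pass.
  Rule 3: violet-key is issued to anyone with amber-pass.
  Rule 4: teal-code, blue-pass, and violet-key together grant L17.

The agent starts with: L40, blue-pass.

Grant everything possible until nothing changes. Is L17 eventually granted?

Yes

Holding L40 and blue-pass grants teal-code (Rule 1).
Holding teal-code grants amber-pass (Rule 2).
Holding amber-pass grants violet-key (Rule 3).
Holding teal-code, blue-pass, and violet-key grants L17 (Rule 4).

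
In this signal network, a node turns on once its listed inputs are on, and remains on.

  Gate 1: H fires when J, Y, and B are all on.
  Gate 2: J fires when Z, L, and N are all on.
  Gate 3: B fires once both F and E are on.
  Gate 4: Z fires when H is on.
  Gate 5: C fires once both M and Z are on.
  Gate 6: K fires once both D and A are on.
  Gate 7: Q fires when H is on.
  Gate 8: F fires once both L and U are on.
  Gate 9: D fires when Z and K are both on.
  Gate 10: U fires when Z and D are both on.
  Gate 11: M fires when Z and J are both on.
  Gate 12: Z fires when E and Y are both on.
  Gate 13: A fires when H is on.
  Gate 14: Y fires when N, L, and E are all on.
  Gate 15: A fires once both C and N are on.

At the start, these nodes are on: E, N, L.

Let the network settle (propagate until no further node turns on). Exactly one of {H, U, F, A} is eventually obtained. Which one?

A

N, L, and E are on, so Y fires (Gate 14).
Gate 12: E and Y on → Z on.
Gate 2: Z, L, and N on → J on.
Gate 11: Z and J on → M on.
M and Z are on, so C fires (Gate 5).
Gate 15: C and N on → A on.
H would need J, Y, and B (Gate 1), but B never turns on. U would need Z and D (Gate 10), but D never turns on. F would need L and U (Gate 8), but U never turns on.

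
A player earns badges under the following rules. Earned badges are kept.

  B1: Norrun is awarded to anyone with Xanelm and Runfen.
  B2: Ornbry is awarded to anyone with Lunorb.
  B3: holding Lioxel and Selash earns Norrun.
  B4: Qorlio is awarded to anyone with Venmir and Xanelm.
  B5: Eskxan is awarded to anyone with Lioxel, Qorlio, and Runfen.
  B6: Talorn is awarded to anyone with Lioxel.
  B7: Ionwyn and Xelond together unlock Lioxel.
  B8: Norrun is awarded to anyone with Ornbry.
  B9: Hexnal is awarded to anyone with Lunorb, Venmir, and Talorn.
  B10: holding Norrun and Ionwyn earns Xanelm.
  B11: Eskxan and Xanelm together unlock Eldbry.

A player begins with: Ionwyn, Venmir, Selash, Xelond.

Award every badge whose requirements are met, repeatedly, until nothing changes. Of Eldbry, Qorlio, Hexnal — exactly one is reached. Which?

Qorlio

With Ionwyn and Xelond, Lioxel is earned (B7).
With Lioxel and Selash, Norrun is earned (B3).
With Norrun and Ionwyn, Xanelm is earned (B10).
With Venmir and Xanelm, Qorlio is earned (B4).
Hexnal would need Lunorb, Venmir, and Talorn (B9), but Lunorb is never earned. Eldbry would need Eskxan and Xanelm (B11), but Eskxan is never earned.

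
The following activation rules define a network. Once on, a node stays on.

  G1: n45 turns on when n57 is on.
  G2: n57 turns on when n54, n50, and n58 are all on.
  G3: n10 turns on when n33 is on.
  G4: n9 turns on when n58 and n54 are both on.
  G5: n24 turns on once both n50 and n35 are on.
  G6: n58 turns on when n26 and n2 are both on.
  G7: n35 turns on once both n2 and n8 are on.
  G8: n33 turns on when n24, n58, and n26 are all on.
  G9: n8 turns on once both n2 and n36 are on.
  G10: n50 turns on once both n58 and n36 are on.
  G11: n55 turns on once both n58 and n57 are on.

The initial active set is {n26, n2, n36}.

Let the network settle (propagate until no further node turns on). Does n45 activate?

No

n45 would need n57 (G1), but n57 never turns on.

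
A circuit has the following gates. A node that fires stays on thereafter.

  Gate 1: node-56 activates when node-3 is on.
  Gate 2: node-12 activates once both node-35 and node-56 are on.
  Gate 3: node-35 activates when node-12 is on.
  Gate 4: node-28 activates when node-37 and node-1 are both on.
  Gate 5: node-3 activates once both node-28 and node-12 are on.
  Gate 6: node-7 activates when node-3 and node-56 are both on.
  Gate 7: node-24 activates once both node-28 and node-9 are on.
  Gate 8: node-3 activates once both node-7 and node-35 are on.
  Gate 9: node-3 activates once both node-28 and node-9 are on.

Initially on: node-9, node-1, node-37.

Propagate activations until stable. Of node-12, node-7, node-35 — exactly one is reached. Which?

Gate 4: node-37 and node-1 on → node-28 on.
Gate 9: node-28 and node-9 on → node-3 on.
Gate 1: node-3 on → node-56 on.
Gate 6: node-3 and node-56 on → node-7 on.
node-12 would need node-35 and node-56 (Gate 2), but node-35 never turns on. node-35 would need node-12 (Gate 3), but node-12 never turns on.

node-7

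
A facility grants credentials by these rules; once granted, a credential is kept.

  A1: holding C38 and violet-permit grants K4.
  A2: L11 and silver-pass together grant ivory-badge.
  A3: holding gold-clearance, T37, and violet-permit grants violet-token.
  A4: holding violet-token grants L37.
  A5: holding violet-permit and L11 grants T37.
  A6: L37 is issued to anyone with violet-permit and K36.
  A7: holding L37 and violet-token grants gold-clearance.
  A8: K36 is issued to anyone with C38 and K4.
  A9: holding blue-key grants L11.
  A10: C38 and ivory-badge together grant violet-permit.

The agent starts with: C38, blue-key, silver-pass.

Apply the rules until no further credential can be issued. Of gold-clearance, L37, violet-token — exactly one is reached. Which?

Holding blue-key grants L11 (A9).
Holding L11 and silver-pass grants ivory-badge (A2).
Holding C38 and ivory-badge grants violet-permit (A10).
Holding C38 and violet-permit grants K4 (A1).
Holding C38 and K4 grants K36 (A8).
Holding violet-permit and K36 grants L37 (A6).
gold-clearance would need L37 and violet-token (A7), but violet-token is never granted. violet-token would need gold-clearance, T37, and violet-permit (A3), but gold-clearance is never granted.

L37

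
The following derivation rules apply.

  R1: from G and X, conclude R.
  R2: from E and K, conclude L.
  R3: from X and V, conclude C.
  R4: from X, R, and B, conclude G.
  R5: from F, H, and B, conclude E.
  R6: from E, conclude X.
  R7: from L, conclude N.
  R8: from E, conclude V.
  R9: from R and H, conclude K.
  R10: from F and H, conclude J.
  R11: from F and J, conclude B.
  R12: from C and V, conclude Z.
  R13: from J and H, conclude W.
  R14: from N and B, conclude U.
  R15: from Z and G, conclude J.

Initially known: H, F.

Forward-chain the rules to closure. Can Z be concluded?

F and H hold, so J follows (R10).
From F and J, R11 gives B.
From F, H, and B, R5 gives E.
From E, R6 gives X.
E holds, so V follows (R8).
From X and V, R3 gives C.
From C and V, R12 gives Z.

Yes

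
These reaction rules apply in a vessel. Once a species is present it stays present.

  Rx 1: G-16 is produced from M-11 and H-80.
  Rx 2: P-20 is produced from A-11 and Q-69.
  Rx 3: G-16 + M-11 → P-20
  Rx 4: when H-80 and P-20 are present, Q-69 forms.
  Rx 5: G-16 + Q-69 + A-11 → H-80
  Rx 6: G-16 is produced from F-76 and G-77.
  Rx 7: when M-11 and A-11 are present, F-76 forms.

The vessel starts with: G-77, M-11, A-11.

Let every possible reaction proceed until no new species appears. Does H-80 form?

H-80 would need G-16, Q-69, and A-11 (Rx 5), but Q-69 never forms.

No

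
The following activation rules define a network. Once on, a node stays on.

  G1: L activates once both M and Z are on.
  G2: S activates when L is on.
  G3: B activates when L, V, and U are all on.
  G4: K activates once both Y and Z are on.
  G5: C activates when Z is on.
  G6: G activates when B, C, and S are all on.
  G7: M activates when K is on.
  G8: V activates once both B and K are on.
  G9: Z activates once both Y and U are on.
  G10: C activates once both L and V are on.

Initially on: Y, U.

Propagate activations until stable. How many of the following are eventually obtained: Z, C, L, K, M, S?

Y and U are on, so Z activates (G9).
Y and Z are on, so K activates (G4).
Z is on, so C activates (G5).
K is on, so M activates (G7).
M and Z are on, so L activates (G1).
L is on, so S activates (G2).
Z: reached.
C: reached.
L: reached.
K: reached.
M: reached.
S: reached.
All 6 are reached.

6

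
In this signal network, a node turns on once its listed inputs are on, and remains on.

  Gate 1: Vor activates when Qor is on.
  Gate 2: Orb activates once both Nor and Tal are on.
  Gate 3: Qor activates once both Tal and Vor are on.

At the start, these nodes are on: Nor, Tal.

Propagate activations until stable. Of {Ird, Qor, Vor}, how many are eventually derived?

No rule produces Ird, and it is not given.
Qor would need Tal and Vor (Gate 3), but Vor never turns on.
Vor would need Qor (Gate 1), but Qor never turns on.
None of the 3 are reached.

0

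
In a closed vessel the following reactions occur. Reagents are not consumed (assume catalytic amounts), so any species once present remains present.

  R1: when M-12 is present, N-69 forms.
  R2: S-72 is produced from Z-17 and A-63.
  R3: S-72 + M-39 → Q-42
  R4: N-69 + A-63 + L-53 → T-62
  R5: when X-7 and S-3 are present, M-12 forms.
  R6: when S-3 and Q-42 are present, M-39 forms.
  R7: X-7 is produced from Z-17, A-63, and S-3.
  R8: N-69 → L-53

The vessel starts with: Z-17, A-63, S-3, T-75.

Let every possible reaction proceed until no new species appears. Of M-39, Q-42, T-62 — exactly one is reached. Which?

Z-17, A-63, and S-3 present → X-7 forms (R7).
X-7 and S-3 present → M-12 forms (R5).
M-12 present → N-69 forms (R1).
N-69 present → L-53 forms (R8).
N-69, A-63, and L-53 present → T-62 forms (R4).
M-39 would need S-3 and Q-42 (R6), but Q-42 never forms. Q-42 would need S-72 and M-39 (R3), but M-39 never forms.

T-62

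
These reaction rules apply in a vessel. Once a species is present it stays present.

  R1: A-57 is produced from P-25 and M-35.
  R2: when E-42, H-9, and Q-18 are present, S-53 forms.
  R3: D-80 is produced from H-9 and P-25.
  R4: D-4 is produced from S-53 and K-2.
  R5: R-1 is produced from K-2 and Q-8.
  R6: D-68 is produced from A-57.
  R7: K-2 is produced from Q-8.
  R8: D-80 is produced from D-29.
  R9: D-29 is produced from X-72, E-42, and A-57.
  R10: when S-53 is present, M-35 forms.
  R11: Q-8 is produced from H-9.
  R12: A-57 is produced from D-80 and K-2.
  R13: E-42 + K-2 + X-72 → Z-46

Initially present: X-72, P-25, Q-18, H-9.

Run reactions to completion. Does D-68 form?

H-9 present → Q-8 forms (R11).
H-9 and P-25 present → D-80 forms (R3).
Q-8 present → K-2 forms (R7).
D-80 and K-2 present → A-57 forms (R12).
A-57 present → D-68 forms (R6).

Yes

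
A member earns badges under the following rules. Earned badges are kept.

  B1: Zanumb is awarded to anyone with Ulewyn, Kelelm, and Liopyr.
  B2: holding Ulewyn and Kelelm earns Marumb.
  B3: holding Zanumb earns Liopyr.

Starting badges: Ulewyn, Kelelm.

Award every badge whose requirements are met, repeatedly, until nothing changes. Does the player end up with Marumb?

Yes

With Ulewyn and Kelelm, Marumb is earned (B2).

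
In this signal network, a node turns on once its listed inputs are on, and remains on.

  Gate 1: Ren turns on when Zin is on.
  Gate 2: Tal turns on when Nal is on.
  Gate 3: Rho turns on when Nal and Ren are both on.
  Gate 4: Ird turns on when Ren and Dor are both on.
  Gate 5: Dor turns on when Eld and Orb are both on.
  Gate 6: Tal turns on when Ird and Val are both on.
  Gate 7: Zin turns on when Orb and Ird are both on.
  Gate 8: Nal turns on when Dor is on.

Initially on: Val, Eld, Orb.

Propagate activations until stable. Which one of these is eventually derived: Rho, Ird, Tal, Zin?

Tal

Gate 5: Eld and Orb on → Dor on.
Dor is on, so Nal turns on (Gate 8).
Nal is on, so Tal turns on (Gate 2).
Zin would need Orb and Ird (Gate 7), but Ird never turns on. Rho would need Nal and Ren (Gate 3), but Ren never turns on. Ird would need Ren and Dor (Gate 4), but Ren never turns on.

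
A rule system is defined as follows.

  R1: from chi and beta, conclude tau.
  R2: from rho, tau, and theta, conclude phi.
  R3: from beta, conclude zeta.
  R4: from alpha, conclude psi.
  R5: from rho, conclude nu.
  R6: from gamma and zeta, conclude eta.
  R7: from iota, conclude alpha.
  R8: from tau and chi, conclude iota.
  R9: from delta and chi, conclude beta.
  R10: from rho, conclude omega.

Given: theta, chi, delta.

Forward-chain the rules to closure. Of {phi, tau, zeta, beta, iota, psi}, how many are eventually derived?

From delta and chi, R9 gives beta.
From chi and beta, R1 gives tau.
From beta, R3 gives zeta.
tau and chi hold, so iota follows (R8).
From iota, R7 gives alpha.
From alpha, R4 gives psi.
phi would need rho, tau, and theta (R2), but rho is never established.
tau: reached.
zeta: reached.
beta: reached.
iota: reached.
psi: reached.
Reached: tau, zeta, beta, iota, and psi — 5 of the 6.

5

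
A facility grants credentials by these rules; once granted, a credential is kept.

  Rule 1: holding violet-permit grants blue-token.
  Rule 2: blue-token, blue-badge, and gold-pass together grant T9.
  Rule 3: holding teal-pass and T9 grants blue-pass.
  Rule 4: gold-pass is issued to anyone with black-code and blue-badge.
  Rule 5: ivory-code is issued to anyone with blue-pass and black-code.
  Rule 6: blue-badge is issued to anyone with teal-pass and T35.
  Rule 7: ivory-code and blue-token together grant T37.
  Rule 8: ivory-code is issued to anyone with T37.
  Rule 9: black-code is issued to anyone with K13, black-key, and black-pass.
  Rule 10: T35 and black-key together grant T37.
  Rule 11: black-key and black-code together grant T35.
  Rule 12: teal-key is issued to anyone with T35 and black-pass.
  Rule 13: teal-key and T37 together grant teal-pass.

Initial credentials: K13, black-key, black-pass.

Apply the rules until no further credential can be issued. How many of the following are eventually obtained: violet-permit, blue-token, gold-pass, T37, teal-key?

3

Holding K13, black-key, and black-pass grants black-code (Rule 9).
Holding black-key and black-code grants T35 (Rule 11).
Holding T35 and black-key grants T37 (Rule 10).
Holding T35 and black-pass grants teal-key (Rule 12).
Holding teal-key and T37 grants teal-pass (Rule 13).
Holding teal-pass and T35 grants blue-badge (Rule 6).
Holding black-code and blue-badge grants gold-pass (Rule 4).
No rule produces violet-permit, and it is not given.
blue-token would need violet-permit (Rule 1), but violet-permit is never granted.
gold-pass: reached.
T37: reached.
teal-key: reached.
Reached: gold-pass, T37, and teal-key — 3 of the 5.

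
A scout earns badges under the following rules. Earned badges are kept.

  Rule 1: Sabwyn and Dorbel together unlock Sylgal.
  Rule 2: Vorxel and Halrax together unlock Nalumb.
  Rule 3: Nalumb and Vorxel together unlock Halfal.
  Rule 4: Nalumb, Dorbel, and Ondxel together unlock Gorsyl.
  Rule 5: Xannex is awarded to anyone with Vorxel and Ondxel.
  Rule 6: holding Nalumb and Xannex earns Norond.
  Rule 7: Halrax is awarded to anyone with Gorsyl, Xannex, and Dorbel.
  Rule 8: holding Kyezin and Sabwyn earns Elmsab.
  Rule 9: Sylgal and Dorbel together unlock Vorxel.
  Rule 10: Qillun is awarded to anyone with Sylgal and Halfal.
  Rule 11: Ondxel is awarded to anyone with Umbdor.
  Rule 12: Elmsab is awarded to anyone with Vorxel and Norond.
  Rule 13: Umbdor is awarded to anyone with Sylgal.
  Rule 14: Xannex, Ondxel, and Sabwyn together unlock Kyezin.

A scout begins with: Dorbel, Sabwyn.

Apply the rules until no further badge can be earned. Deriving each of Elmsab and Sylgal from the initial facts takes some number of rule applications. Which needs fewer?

Sylgal

Sylgal: With Sabwyn and Dorbel, Sylgal is earned (Rule 1). [1 rule application]
Elmsab: With Sabwyn and Dorbel, Sylgal is earned (Rule 1). With Sylgal and Dorbel, Vorxel is earned (Rule 9). With Sylgal, Umbdor is earned (Rule 13). With Umbdor, Ondxel is earned (Rule 11). With Vorxel and Ondxel, Xannex is earned (Rule 5). With Xannex, Ondxel, and Sabwyn, Kyezin is earned (Rule 14). With Kyezin and Sabwyn, Elmsab is earned (Rule 8). [7 rule applications]
Sylgal needs fewer.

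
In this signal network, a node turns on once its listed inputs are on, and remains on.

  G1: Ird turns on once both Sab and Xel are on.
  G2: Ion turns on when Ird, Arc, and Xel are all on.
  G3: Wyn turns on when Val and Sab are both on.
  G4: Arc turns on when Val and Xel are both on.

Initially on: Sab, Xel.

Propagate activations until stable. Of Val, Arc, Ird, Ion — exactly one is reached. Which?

G1: Sab and Xel on → Ird on.
No rule produces Val, and it is not given. Arc would need Val and Xel (G4), but Val never turns on. Ion would need Ird, Arc, and Xel (G2), but Arc never turns on.

Ird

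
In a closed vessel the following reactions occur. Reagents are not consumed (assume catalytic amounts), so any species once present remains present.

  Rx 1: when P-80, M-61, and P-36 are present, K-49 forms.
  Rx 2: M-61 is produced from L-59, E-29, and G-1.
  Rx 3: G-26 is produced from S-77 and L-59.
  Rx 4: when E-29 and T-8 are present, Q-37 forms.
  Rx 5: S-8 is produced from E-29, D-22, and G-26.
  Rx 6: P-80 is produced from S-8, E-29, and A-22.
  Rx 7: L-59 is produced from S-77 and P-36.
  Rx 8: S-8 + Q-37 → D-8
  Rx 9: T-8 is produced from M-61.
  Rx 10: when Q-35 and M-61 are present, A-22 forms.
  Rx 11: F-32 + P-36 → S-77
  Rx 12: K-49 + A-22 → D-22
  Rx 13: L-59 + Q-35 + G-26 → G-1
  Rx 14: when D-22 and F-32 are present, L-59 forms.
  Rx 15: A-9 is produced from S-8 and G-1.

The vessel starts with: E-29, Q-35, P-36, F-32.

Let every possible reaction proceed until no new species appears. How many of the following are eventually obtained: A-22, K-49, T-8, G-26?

F-32 and P-36 present → S-77 forms (Rx 11).
S-77 and P-36 present → L-59 forms (Rx 7).
S-77 and L-59 present → G-26 forms (Rx 3).
L-59, Q-35, and G-26 present → G-1 forms (Rx 13).
L-59, E-29, and G-1 present → M-61 forms (Rx 2).
Q-35 and M-61 present → A-22 forms (Rx 10).
M-61 present → T-8 forms (Rx 9).
A-22: reached.
K-49 would need P-80, M-61, and P-36 (Rx 1), but P-80 never forms.
T-8: reached.
G-26: reached.
Reached: A-22, T-8, and G-26 — 3 of the 4.

3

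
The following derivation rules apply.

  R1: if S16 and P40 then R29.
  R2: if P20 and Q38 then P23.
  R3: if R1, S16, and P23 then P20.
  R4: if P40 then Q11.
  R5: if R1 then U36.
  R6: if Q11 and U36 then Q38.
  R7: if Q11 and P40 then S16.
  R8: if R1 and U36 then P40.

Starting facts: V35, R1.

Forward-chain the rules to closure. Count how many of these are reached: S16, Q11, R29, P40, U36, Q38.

From R1, R5 gives U36.
R1 and U36 hold, so P40 follows (R8).
P40 holds, so Q11 follows (R4).
Q11 and P40 hold, so S16 follows (R7).
Q11 and U36 hold, so Q38 follows (R6).
S16 and P40 hold, so R29 follows (R1).
S16: reached.
Q11: reached.
R29: reached.
P40: reached.
U36: reached.
Q38: reached.
All 6 are reached.

6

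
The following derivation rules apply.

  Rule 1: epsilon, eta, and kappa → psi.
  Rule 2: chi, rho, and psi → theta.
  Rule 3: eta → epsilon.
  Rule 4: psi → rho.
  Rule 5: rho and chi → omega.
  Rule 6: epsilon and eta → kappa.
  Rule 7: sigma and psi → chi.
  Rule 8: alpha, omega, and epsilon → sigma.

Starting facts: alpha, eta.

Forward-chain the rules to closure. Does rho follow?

Yes

eta holds, so epsilon follows (Rule 3).
From epsilon and eta, Rule 6 gives kappa.
From epsilon, eta, and kappa, Rule 1 gives psi.
psi holds, so rho follows (Rule 4).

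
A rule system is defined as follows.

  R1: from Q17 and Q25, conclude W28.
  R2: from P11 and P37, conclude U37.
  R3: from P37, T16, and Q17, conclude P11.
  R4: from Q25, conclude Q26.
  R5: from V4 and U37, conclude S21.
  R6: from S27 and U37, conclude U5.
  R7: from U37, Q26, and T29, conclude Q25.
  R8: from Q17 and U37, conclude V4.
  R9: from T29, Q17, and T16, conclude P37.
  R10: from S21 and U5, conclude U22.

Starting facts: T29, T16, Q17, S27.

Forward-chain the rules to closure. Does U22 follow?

Yes

From T29, Q17, and T16, R9 gives P37.
From P37, T16, and Q17, R3 gives P11.
P11 and P37 hold, so U37 follows (R2).
Q17 and U37 hold, so V4 follows (R8).
From S27 and U37, R6 gives U5.
From V4 and U37, R5 gives S21.
S21 and U5 hold, so U22 follows (R10).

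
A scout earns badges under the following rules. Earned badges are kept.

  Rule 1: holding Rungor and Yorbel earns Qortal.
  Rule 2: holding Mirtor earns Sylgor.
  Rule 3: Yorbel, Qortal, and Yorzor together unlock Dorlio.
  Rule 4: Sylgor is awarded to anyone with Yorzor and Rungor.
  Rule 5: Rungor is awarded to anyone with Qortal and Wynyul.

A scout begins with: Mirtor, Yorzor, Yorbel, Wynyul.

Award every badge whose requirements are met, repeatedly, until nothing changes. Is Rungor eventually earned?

Rungor would need Qortal and Wynyul (Rule 5), but Qortal is never earned.

No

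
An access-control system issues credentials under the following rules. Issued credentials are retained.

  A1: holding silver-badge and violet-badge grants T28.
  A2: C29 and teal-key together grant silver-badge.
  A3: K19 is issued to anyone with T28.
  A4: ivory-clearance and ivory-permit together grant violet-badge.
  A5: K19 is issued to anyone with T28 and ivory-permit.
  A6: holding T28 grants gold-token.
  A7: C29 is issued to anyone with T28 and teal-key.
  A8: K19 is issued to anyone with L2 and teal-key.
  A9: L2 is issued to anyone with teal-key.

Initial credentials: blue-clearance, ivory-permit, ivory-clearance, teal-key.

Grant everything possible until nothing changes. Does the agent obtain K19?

Holding teal-key grants L2 (A9).
Holding L2 and teal-key grants K19 (A8).

Yes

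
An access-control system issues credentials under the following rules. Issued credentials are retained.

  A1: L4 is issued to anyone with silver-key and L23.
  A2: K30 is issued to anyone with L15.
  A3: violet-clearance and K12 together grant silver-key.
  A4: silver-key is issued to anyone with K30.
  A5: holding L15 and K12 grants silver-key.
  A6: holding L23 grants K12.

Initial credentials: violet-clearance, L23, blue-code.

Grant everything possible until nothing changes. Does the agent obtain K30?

No

K30 would need L15 (A2), but L15 is never granted.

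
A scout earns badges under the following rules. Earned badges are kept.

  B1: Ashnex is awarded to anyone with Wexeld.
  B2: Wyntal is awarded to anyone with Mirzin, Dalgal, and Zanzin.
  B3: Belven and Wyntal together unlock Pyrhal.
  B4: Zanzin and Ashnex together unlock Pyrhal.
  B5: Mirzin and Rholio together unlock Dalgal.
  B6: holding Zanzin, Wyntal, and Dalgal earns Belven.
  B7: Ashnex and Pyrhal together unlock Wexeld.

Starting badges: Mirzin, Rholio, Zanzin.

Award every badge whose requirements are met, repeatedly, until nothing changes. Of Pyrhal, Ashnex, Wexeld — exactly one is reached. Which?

Pyrhal

With Mirzin and Rholio, Dalgal is earned (B5).
With Mirzin, Dalgal, and Zanzin, Wyntal is earned (B2).
With Zanzin, Wyntal, and Dalgal, Belven is earned (B6).
With Belven and Wyntal, Pyrhal is earned (B3).
Wexeld would need Ashnex and Pyrhal (B7), but Ashnex is never earned. Ashnex would need Wexeld (B1), but Wexeld is never earned.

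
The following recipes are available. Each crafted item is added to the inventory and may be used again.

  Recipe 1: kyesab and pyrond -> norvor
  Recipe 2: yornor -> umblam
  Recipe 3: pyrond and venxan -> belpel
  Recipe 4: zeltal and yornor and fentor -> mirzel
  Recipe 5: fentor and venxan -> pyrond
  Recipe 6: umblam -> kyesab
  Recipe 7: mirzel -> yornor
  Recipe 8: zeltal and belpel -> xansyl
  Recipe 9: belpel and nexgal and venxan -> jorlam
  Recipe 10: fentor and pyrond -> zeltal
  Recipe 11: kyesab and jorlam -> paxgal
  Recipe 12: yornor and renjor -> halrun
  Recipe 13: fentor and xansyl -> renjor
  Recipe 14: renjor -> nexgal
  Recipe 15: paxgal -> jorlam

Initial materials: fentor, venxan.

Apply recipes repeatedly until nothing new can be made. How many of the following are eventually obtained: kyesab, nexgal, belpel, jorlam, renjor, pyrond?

5

fentor and venxan -> pyrond (Recipe 5).
Using Recipe 10, fentor and pyrond make zeltal.
pyrond and venxan -> belpel (Recipe 3).
Using Recipe 8, zeltal and belpel make xansyl.
fentor and xansyl -> renjor (Recipe 13).
Using Recipe 14, renjor makes nexgal.
belpel and nexgal and venxan -> jorlam (Recipe 9).
kyesab would need umblam (Recipe 6), but umblam is never obtained.
nexgal: reached.
belpel: reached.
jorlam: reached.
renjor: reached.
pyrond: reached.
Reached: nexgal, belpel, jorlam, renjor, and pyrond — 5 of the 6.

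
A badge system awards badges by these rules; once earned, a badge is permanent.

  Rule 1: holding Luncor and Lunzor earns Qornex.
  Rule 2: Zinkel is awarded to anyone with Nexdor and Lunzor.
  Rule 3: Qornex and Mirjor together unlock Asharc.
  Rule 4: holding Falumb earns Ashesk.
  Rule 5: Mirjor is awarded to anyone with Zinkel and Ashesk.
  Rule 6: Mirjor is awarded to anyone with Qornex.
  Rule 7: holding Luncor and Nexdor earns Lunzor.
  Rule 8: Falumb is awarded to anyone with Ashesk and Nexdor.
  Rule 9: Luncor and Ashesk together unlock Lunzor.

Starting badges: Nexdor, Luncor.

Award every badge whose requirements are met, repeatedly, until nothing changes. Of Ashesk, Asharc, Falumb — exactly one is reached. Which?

Asharc

With Luncor and Nexdor, Lunzor is earned (Rule 7).
With Luncor and Lunzor, Qornex is earned (Rule 1).
With Qornex, Mirjor is earned (Rule 6).
With Qornex and Mirjor, Asharc is earned (Rule 3).
Ashesk would need Falumb (Rule 4), but Falumb is never earned. Falumb would need Ashesk and Nexdor (Rule 8), but Ashesk is never earned.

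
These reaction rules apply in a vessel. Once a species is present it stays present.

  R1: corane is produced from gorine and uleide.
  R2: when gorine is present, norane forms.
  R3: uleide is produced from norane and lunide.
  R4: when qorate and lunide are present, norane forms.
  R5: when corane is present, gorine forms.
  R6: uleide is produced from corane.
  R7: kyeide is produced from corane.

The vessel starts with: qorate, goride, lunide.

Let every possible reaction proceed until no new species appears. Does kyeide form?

No

kyeide would need corane (R7), but corane never forms.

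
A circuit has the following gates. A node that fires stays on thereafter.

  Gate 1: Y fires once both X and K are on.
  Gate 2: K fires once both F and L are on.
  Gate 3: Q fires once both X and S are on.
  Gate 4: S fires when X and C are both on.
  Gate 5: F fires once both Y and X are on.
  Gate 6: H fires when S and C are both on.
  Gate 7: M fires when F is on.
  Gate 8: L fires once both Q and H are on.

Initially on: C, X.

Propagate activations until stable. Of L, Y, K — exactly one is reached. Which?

X and C are on, so S fires (Gate 4).
Gate 6: S and C on → H on.
X and S are on, so Q fires (Gate 3).
Q and H are on, so L fires (Gate 8).
Y would need X and K (Gate 1), but K never turns on. K would need F and L (Gate 2), but F never turns on.

L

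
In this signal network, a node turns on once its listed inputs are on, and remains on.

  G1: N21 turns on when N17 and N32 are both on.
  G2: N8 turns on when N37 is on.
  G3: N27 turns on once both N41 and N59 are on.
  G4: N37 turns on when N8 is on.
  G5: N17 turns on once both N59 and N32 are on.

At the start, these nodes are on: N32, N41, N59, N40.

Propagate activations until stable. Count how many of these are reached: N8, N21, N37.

1

N59 and N32 are on, so N17 turns on (G5).
N17 and N32 are on, so N21 turns on (G1).
N8 would need N37 (G2), but N37 never turns on.
N21: reached.
N37 would need N8 (G4), but N8 never turns on.
Reached: N21 — 1 of the 3.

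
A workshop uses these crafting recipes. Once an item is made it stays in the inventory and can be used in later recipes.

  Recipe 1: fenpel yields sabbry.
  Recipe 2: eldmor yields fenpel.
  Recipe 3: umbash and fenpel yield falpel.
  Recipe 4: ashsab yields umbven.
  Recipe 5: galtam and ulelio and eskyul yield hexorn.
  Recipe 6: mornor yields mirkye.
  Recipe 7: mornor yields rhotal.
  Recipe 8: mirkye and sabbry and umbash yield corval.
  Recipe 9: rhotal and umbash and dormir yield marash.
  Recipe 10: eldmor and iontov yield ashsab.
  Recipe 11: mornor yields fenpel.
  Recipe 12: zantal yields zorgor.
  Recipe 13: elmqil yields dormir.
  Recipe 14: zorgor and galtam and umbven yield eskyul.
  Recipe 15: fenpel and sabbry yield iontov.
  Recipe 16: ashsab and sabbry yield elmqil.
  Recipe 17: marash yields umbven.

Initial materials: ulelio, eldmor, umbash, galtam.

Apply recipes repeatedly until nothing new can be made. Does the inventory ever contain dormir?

Yes

eldmor → fenpel (Recipe 2).
Using Recipe 1, fenpel makes sabbry.
fenpel and sabbry → iontov (Recipe 15).
eldmor and iontov → ashsab (Recipe 10).
ashsab and sabbry → elmqil (Recipe 16).
Using Recipe 13, elmqil makes dormir.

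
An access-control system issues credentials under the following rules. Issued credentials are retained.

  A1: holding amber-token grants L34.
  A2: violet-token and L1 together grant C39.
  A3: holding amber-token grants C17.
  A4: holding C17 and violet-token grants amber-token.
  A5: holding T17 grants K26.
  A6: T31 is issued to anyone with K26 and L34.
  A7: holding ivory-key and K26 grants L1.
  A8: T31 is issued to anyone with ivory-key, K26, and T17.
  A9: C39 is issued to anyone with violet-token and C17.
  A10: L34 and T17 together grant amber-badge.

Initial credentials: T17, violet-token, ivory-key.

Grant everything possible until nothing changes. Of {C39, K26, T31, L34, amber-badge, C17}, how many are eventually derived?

Holding T17 grants K26 (A5).
Holding ivory-key, K26, and T17 grants T31 (A8).
Holding ivory-key and K26 grants L1 (A7).
Holding violet-token and L1 grants C39 (A2).
C39: reached.
K26: reached.
T31: reached.
L34 would need amber-token (A1), but amber-token is never granted.
amber-badge would need L34 and T17 (A10), but L34 is never granted.
C17 would need amber-token (A3), but amber-token is never granted.
Reached: C39, K26, and T31 — 3 of the 6.

3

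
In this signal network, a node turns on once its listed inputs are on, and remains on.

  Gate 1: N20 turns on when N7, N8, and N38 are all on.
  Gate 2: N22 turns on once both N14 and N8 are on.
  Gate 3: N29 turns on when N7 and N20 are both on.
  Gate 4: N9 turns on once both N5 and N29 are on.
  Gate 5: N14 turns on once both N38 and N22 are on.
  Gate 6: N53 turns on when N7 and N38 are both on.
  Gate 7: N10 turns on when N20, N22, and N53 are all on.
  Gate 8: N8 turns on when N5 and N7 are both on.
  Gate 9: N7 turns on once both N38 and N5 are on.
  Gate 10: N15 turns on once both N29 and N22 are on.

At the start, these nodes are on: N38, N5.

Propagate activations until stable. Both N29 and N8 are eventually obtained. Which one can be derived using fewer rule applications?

N8: Gate 9: N38 and N5 on → N7 on. N5 and N7 are on, so N8 turns on (Gate 8). [2 rule applications]
N29: Gate 9: N38 and N5 on → N7 on. Gate 8: N5 and N7 on → N8 on. N7, N8, and N38 are on, so N20 turns on (Gate 1). Gate 3: N7 and N20 on → N29 on. [4 rule applications]
N8 needs fewer.

N8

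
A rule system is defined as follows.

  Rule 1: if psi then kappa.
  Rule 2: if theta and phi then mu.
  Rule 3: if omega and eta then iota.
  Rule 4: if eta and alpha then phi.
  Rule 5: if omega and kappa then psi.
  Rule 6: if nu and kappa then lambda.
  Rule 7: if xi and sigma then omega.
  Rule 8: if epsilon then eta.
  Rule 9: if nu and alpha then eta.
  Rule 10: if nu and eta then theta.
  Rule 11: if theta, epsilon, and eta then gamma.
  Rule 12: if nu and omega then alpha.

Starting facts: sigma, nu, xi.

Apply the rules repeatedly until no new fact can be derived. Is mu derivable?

Yes

xi and sigma hold, so omega follows (Rule 7).
nu and omega hold, so alpha follows (Rule 12).
From nu and alpha, Rule 9 gives eta.
nu and eta hold, so theta follows (Rule 10).
eta and alpha hold, so phi follows (Rule 4).
theta and phi hold, so mu follows (Rule 2).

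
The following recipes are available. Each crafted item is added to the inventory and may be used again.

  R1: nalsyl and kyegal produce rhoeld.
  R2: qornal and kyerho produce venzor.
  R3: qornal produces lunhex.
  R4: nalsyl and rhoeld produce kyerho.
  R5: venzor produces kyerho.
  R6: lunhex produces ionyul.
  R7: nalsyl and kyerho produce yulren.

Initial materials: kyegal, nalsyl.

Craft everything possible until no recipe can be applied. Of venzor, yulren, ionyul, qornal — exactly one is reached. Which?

yulren

Using R1, nalsyl and kyegal make rhoeld.
Using R4, nalsyl and rhoeld make kyerho.
nalsyl and kyerho → yulren (R7).
ionyul would need lunhex (R6), but lunhex is never obtained. No rule produces qornal, and it is not given. venzor would need qornal and kyerho (R2), but qornal is never obtained.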